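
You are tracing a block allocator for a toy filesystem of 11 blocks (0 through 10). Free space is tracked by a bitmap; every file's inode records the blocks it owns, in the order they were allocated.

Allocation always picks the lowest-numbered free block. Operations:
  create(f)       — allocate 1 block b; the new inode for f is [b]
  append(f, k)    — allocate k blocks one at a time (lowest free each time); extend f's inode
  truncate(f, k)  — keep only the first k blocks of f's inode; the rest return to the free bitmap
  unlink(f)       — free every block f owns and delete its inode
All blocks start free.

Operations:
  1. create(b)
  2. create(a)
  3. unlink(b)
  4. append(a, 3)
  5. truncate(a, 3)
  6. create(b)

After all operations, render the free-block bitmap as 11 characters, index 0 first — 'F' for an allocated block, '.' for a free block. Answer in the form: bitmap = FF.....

after create(b) → b:[0]  free=[F..........]
after create(a) → a:[1], b:[0]  free=[FF.........]
after unlink(b) → a:[1]  free=[.F.........]
after append(a, 3) → a:[1, 0, 2, 3]  free=[FFFF.......]
after truncate(a, 3) → a:[1, 0, 2]  free=[FFF........]
after create(b) → a:[1, 0, 2], b:[3]  free=[FFFF.......]

bitmap = FFFF.......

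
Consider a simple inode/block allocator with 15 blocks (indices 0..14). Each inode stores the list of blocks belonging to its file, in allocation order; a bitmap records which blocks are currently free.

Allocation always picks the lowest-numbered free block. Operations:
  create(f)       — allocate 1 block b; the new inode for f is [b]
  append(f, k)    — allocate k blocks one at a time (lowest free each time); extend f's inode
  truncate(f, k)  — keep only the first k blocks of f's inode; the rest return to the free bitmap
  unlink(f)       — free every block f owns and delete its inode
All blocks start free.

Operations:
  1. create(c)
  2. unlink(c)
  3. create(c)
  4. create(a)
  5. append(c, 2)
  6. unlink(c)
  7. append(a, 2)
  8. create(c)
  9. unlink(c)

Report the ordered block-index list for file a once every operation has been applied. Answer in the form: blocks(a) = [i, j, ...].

blocks(a) = [1, 0, 2]

after create(c) → c:[0]  free=[F..............]
after unlink(c) →   free=[...............]
after create(c) → c:[0]  free=[F..............]
after create(a) → a:[1], c:[0]  free=[FF.............]
after append(c, 2) → a:[1], c:[0, 2, 3]  free=[FFFF...........]
after unlink(c) → a:[1]  free=[.F.............]
after append(a, 2) → a:[1, 0, 2]  free=[FFF............]
after create(c) → a:[1, 0, 2], c:[3]  free=[FFFF...........]
after unlink(c) → a:[1, 0, 2]  free=[FFF............]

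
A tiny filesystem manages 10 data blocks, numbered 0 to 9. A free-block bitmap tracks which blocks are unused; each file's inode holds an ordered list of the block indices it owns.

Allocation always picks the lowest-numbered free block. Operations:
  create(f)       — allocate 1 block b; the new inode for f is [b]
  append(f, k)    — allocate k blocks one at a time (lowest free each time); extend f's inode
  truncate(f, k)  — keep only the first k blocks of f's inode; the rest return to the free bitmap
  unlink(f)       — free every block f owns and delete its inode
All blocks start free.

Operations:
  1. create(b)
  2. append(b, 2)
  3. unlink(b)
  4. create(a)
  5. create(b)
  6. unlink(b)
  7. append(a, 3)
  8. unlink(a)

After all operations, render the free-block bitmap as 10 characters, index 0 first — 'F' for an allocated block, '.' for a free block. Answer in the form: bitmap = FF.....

bitmap = ..........

  1. create(b)  ⇒  F.........  {b→[0]}
  2. append(b, 2)  ⇒  FFF.......  {b→[0, 1, 2]}
  3. unlink(b)  ⇒  ..........  {}
  4. create(a)  ⇒  F.........  {a→[0]}
  5. create(b)  ⇒  FF........  {a→[0]; b→[1]}
  6. unlink(b)  ⇒  F.........  {a→[0]}
  7. append(a, 3)  ⇒  FFFF......  {a→[0, 1, 2, 3]}
  8. unlink(a)  ⇒  ..........  {}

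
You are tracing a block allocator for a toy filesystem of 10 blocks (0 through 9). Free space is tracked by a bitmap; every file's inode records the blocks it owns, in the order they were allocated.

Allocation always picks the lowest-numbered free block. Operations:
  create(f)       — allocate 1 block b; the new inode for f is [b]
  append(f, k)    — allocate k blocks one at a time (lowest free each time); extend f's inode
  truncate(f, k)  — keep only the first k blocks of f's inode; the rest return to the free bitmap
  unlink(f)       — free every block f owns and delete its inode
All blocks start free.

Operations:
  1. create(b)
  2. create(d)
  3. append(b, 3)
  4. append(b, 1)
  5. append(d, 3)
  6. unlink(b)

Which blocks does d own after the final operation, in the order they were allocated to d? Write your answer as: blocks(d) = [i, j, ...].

  1. create(b)  ⇒  F.........  {b→[0]}
  2. create(d)  ⇒  FF........  {b→[0]; d→[1]}
  3. append(b, 3)  ⇒  FFFFF.....  {b→[0, 2, 3, 4]; d→[1]}
  4. append(b, 1)  ⇒  FFFFFF....  {b→[0, 2, 3, 4, 5]; d→[1]}
  5. append(d, 3)  ⇒  FFFFFFFFF.  {b→[0, 2, 3, 4, 5]; d→[1, 6, 7, 8]}
  6. unlink(b)  ⇒  .F....FFF.  {d→[1, 6, 7, 8]}

blocks(d) = [1, 6, 7, 8]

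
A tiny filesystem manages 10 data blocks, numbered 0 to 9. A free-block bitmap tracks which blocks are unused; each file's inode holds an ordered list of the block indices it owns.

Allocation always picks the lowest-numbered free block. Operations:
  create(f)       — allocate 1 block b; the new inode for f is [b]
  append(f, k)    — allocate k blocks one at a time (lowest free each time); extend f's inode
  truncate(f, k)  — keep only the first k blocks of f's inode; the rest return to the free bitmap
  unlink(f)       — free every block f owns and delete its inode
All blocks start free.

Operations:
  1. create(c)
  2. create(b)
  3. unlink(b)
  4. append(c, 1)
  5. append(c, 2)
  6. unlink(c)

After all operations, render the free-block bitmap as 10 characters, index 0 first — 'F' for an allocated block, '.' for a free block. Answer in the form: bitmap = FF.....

after create(c) → c:[0]  free=[F.........]
after create(b) → b:[1], c:[0]  free=[FF........]
after unlink(b) → c:[0]  free=[F.........]
after append(c, 1) → c:[0, 1]  free=[FF........]
after append(c, 2) → c:[0, 1, 2, 3]  free=[FFFF......]
after unlink(c) →   free=[..........]

bitmap = ..........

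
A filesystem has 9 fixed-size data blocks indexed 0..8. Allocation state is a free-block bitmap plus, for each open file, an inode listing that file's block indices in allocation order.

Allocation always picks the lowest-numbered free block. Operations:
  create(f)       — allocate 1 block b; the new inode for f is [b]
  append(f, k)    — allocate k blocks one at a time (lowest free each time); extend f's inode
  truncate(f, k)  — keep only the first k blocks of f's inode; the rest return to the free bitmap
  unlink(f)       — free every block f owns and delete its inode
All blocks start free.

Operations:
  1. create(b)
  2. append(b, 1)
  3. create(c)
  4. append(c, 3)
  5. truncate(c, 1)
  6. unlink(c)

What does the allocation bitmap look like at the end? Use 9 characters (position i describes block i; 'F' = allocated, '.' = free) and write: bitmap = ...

create(b): bitmap=F........ | b=[0]
append(b, 1): bitmap=FF....... | b=[0, 1]
create(c): bitmap=FFF...... | b=[0, 1] c=[2]
append(c, 3): bitmap=FFFFFF... | b=[0, 1] c=[2, 3, 4, 5]
truncate(c, 1): bitmap=FFF...... | b=[0, 1] c=[2]
unlink(c): bitmap=FF....... | b=[0, 1]

bitmap = FF.......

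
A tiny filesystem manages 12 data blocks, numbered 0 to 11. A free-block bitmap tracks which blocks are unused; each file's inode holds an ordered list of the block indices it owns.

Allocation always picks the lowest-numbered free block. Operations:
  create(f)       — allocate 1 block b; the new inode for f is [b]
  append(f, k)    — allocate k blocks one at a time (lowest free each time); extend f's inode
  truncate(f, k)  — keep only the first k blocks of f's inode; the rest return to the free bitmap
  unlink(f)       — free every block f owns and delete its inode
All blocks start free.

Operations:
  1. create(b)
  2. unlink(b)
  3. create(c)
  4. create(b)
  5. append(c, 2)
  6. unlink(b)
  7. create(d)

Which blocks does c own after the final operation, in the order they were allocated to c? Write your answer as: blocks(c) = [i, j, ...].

[1] create(b) — b=0 (map F...........)
[2] unlink(b) —  (map ............)
[3] create(c) — c=0 (map F...........)
[4] create(b) — b=1 c=0 (map FF..........)
[5] append(c, 2) — b=1 c=0,2,3 (map FFFF........)
[6] unlink(b) — c=0,2,3 (map F.FF........)
[7] create(d) — c=0,2,3 d=1 (map FFFF........)

blocks(c) = [0, 2, 3]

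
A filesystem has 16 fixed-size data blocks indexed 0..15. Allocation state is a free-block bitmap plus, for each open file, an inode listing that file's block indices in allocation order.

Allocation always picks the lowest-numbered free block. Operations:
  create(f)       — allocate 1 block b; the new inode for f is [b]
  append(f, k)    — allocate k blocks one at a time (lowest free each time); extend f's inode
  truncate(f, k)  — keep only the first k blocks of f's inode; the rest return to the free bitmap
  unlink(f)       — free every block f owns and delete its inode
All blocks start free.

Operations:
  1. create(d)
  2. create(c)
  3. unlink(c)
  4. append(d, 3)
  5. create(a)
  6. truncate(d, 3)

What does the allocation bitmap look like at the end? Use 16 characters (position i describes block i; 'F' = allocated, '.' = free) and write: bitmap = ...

bitmap = FFF.F...........

create(d): bitmap=F............... | d=[0]
create(c): bitmap=FF.............. | c=[1] d=[0]
unlink(c): bitmap=F............... | d=[0]
append(d, 3): bitmap=FFFF............ | d=[0, 1, 2, 3]
create(a): bitmap=FFFFF........... | a=[4] d=[0, 1, 2, 3]
truncate(d, 3): bitmap=FFF.F........... | a=[4] d=[0, 1, 2]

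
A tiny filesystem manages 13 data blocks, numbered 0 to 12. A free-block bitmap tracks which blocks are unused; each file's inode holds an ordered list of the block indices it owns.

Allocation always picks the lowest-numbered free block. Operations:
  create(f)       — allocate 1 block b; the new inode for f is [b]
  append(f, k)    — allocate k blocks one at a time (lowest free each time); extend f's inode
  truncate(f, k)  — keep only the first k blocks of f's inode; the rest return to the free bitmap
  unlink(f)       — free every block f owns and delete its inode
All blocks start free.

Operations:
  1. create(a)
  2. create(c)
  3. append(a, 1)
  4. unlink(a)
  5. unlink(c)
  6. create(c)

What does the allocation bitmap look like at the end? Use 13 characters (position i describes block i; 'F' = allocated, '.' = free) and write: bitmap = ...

bitmap = F............

[1] create(a) — a=0 (map F............)
[2] create(c) — a=0 c=1 (map FF...........)
[3] append(a, 1) — a=0,2 c=1 (map FFF..........)
[4] unlink(a) — c=1 (map .F...........)
[5] unlink(c) —  (map .............)
[6] create(c) — c=0 (map F............)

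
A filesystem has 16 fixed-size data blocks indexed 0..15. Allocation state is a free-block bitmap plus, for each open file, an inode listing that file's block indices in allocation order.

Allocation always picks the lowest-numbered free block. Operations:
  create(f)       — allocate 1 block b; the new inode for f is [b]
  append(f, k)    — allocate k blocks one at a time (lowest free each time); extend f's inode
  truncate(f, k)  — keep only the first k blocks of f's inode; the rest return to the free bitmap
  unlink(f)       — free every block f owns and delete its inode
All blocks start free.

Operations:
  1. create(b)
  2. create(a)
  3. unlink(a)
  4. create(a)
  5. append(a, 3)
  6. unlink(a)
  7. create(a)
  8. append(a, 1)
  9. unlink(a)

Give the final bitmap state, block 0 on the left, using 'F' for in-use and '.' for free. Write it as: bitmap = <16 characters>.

bitmap = F...............

create(b): bitmap=F............... | b=[0]
create(a): bitmap=FF.............. | a=[1] b=[0]
unlink(a): bitmap=F............... | b=[0]
create(a): bitmap=FF.............. | a=[1] b=[0]
append(a, 3): bitmap=FFFFF........... | a=[1, 2, 3, 4] b=[0]
unlink(a): bitmap=F............... | b=[0]
create(a): bitmap=FF.............. | a=[1] b=[0]
append(a, 1): bitmap=FFF............. | a=[1, 2] b=[0]
unlink(a): bitmap=F............... | b=[0]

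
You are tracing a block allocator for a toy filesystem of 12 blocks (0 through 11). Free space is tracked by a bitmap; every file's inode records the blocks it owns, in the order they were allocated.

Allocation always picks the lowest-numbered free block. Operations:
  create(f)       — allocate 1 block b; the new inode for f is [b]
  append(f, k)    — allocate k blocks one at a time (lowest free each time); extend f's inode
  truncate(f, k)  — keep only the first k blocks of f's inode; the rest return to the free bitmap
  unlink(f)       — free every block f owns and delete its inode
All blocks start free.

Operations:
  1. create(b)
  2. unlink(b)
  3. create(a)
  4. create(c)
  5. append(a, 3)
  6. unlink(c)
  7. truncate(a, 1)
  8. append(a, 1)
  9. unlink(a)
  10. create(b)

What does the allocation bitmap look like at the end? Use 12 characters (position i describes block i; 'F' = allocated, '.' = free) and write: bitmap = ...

[1] create(b) — b=0 (map F...........)
[2] unlink(b) —  (map ............)
[3] create(a) — a=0 (map F...........)
[4] create(c) — a=0 c=1 (map FF..........)
[5] append(a, 3) — a=0,2,3,4 c=1 (map FFFFF.......)
[6] unlink(c) — a=0,2,3,4 (map F.FFF.......)
[7] truncate(a, 1) — a=0 (map F...........)
[8] append(a, 1) — a=0,1 (map FF..........)
[9] unlink(a) —  (map ............)
[10] create(b) — b=0 (map F...........)

bitmap = F...........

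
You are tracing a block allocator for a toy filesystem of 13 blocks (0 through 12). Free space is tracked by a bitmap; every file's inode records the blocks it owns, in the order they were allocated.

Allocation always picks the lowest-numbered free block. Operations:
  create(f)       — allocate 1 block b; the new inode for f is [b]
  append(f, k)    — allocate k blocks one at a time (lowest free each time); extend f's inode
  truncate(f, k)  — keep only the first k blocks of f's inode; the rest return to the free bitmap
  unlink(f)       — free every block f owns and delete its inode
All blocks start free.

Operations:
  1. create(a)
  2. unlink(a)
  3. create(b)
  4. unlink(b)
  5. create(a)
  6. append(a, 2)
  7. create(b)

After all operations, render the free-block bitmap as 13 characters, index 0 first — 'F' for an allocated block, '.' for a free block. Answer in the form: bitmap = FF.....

bitmap = FFFF.........

after create(a) → a:[0]  free=[F............]
after unlink(a) →   free=[.............]
after create(b) → b:[0]  free=[F............]
after unlink(b) →   free=[.............]
after create(a) → a:[0]  free=[F............]
after append(a, 2) → a:[0, 1, 2]  free=[FFF..........]
after create(b) → a:[0, 1, 2], b:[3]  free=[FFFF.........]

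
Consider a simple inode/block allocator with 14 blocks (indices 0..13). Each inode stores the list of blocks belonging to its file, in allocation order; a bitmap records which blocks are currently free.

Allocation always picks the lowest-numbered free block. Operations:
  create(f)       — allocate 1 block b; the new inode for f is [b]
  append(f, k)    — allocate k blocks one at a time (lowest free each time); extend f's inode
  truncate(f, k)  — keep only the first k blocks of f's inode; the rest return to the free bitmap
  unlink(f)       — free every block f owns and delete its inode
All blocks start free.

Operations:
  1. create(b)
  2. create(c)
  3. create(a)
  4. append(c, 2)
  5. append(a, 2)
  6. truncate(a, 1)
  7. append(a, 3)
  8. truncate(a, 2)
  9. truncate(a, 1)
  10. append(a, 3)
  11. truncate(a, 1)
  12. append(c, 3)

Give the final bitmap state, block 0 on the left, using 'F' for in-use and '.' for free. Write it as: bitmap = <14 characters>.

bitmap = FFFFFFFF......

[1] create(b) — b=0 (map F.............)
[2] create(c) — b=0 c=1 (map FF............)
[3] create(a) — a=2 b=0 c=1 (map FFF...........)
[4] append(c, 2) — a=2 b=0 c=1,3,4 (map FFFFF.........)
[5] append(a, 2) — a=2,5,6 b=0 c=1,3,4 (map FFFFFFF.......)
[6] truncate(a, 1) — a=2 b=0 c=1,3,4 (map FFFFF.........)
[7] append(a, 3) — a=2,5,6,7 b=0 c=1,3,4 (map FFFFFFFF......)
[8] truncate(a, 2) — a=2,5 b=0 c=1,3,4 (map FFFFFF........)
[9] truncate(a, 1) — a=2 b=0 c=1,3,4 (map FFFFF.........)
[10] append(a, 3) — a=2,5,6,7 b=0 c=1,3,4 (map FFFFFFFF......)
[11] truncate(a, 1) — a=2 b=0 c=1,3,4 (map FFFFF.........)
[12] append(c, 3) — a=2 b=0 c=1,3,4,5,6,7 (map FFFFFFFF......)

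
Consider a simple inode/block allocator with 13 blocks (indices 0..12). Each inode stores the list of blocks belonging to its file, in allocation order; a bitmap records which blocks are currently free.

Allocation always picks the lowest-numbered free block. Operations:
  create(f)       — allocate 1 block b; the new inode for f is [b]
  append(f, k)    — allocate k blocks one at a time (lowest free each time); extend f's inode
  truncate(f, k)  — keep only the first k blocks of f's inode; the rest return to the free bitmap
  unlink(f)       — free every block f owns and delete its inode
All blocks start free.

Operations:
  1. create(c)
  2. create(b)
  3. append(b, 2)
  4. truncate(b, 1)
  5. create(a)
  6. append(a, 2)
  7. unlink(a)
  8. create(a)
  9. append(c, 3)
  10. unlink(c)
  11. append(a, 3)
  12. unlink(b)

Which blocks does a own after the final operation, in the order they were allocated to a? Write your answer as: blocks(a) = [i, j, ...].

[1] create(c) — c=0 (map F............)
[2] create(b) — b=1 c=0 (map FF...........)
[3] append(b, 2) — b=1,2,3 c=0 (map FFFF.........)
[4] truncate(b, 1) — b=1 c=0 (map FF...........)
[5] create(a) — a=2 b=1 c=0 (map FFF..........)
[6] append(a, 2) — a=2,3,4 b=1 c=0 (map FFFFF........)
[7] unlink(a) — b=1 c=0 (map FF...........)
[8] create(a) — a=2 b=1 c=0 (map FFF..........)
[9] append(c, 3) — a=2 b=1 c=0,3,4,5 (map FFFFFF.......)
[10] unlink(c) — a=2 b=1 (map .FF..........)
[11] append(a, 3) — a=2,0,3,4 b=1 (map FFFFF........)
[12] unlink(b) — a=2,0,3,4 (map F.FFF........)

blocks(a) = [2, 0, 3, 4]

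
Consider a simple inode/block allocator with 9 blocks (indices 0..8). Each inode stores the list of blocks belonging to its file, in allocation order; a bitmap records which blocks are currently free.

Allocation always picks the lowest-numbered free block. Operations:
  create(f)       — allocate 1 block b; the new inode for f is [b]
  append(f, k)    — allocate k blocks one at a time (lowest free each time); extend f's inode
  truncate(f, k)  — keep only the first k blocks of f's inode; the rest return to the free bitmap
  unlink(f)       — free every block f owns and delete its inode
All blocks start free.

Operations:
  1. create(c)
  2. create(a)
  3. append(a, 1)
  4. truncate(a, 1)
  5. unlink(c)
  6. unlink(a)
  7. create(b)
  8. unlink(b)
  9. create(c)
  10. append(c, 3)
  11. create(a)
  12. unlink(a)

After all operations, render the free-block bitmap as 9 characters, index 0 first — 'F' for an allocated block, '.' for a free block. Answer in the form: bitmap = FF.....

bitmap = FFFF.....

  1. create(c)  ⇒  F........  {c→[0]}
  2. create(a)  ⇒  FF.......  {a→[1]; c→[0]}
  3. append(a, 1)  ⇒  FFF......  {a→[1, 2]; c→[0]}
  4. truncate(a, 1)  ⇒  FF.......  {a→[1]; c→[0]}
  5. unlink(c)  ⇒  .F.......  {a→[1]}
  6. unlink(a)  ⇒  .........  {}
  7. create(b)  ⇒  F........  {b→[0]}
  8. unlink(b)  ⇒  .........  {}
  9. create(c)  ⇒  F........  {c→[0]}
  10. append(c, 3)  ⇒  FFFF.....  {c→[0, 1, 2, 3]}
  11. create(a)  ⇒  FFFFF....  {a→[4]; c→[0, 1, 2, 3]}
  12. unlink(a)  ⇒  FFFF.....  {c→[0, 1, 2, 3]}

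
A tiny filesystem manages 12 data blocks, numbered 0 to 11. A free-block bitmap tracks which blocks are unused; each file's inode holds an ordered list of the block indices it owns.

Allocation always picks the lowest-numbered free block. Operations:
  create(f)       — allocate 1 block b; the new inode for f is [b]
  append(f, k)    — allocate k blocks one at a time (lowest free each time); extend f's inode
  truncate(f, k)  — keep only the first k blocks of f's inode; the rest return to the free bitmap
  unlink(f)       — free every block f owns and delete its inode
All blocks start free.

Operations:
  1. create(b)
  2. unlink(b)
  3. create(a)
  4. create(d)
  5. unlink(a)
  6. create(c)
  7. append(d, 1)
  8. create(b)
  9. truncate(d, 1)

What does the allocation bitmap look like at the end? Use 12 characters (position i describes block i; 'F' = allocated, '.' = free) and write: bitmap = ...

[1] create(b) — b=0 (map F...........)
[2] unlink(b) —  (map ............)
[3] create(a) — a=0 (map F...........)
[4] create(d) — a=0 d=1 (map FF..........)
[5] unlink(a) — d=1 (map .F..........)
[6] create(c) — c=0 d=1 (map FF..........)
[7] append(d, 1) — c=0 d=1,2 (map FFF.........)
[8] create(b) — b=3 c=0 d=1,2 (map FFFF........)
[9] truncate(d, 1) — b=3 c=0 d=1 (map FF.F........)

bitmap = FF.F........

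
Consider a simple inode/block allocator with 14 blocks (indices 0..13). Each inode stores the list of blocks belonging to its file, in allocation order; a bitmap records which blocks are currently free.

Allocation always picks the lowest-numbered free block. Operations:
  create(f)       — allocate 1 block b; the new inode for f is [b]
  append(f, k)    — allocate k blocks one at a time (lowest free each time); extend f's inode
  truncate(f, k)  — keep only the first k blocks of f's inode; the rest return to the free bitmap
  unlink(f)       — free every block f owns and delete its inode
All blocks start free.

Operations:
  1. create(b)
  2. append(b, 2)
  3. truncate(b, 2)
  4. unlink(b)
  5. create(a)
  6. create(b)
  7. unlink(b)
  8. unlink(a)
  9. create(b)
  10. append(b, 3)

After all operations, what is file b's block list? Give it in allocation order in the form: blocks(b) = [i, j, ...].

  1. create(b)  ⇒  F.............  {b→[0]}
  2. append(b, 2)  ⇒  FFF...........  {b→[0, 1, 2]}
  3. truncate(b, 2)  ⇒  FF............  {b→[0, 1]}
  4. unlink(b)  ⇒  ..............  {}
  5. create(a)  ⇒  F.............  {a→[0]}
  6. create(b)  ⇒  FF............  {a→[0]; b→[1]}
  7. unlink(b)  ⇒  F.............  {a→[0]}
  8. unlink(a)  ⇒  ..............  {}
  9. create(b)  ⇒  F.............  {b→[0]}
  10. append(b, 3)  ⇒  FFFF..........  {b→[0, 1, 2, 3]}

blocks(b) = [0, 1, 2, 3]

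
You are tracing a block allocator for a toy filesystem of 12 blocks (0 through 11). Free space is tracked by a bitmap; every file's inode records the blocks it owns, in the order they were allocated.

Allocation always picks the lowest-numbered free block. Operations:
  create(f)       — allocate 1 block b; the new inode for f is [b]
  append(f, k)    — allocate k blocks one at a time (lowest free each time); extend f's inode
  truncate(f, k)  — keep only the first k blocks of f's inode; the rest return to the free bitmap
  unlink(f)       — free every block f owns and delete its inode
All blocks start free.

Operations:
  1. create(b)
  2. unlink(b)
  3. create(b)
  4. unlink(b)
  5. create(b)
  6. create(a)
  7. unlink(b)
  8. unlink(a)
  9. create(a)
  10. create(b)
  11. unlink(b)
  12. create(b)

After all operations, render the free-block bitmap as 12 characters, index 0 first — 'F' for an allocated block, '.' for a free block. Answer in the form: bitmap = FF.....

bitmap = FF..........

create(b): bitmap=F........... | b=[0]
unlink(b): bitmap=............ | 
create(b): bitmap=F........... | b=[0]
unlink(b): bitmap=............ | 
create(b): bitmap=F........... | b=[0]
create(a): bitmap=FF.......... | a=[1] b=[0]
unlink(b): bitmap=.F.......... | a=[1]
unlink(a): bitmap=............ | 
create(a): bitmap=F........... | a=[0]
create(b): bitmap=FF.......... | a=[0] b=[1]
unlink(b): bitmap=F........... | a=[0]
create(b): bitmap=FF.......... | a=[0] b=[1]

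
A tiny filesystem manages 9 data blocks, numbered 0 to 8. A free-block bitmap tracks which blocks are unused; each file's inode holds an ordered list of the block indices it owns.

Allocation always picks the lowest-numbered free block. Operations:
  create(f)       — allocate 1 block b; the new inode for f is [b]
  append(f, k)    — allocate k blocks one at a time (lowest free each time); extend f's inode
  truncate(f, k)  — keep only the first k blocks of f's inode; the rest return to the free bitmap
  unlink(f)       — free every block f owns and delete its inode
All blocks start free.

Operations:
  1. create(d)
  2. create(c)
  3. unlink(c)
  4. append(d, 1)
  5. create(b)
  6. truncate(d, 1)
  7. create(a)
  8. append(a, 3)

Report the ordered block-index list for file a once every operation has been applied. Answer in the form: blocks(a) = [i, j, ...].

after create(d) → d:[0]  free=[F........]
after create(c) → c:[1], d:[0]  free=[FF.......]
after unlink(c) → d:[0]  free=[F........]
after append(d, 1) → d:[0, 1]  free=[FF.......]
after create(b) → b:[2], d:[0, 1]  free=[FFF......]
after truncate(d, 1) → b:[2], d:[0]  free=[F.F......]
after create(a) → a:[1], b:[2], d:[0]  free=[FFF......]
after append(a, 3) → a:[1, 3, 4, 5], b:[2], d:[0]  free=[FFFFFF...]

blocks(a) = [1, 3, 4, 5]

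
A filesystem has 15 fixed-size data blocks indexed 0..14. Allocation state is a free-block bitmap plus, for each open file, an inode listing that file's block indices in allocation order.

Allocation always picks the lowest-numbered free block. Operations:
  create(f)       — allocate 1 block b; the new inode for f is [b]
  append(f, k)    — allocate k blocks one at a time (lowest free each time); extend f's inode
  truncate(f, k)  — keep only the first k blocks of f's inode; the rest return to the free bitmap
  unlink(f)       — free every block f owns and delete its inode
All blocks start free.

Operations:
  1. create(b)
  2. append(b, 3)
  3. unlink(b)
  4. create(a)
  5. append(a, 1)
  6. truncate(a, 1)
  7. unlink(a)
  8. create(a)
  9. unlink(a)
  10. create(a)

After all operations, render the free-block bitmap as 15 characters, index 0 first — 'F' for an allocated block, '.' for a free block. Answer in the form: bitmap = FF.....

create(b): bitmap=F.............. | b=[0]
append(b, 3): bitmap=FFFF........... | b=[0, 1, 2, 3]
unlink(b): bitmap=............... | 
create(a): bitmap=F.............. | a=[0]
append(a, 1): bitmap=FF............. | a=[0, 1]
truncate(a, 1): bitmap=F.............. | a=[0]
unlink(a): bitmap=............... | 
create(a): bitmap=F.............. | a=[0]
unlink(a): bitmap=............... | 
create(a): bitmap=F.............. | a=[0]

bitmap = F..............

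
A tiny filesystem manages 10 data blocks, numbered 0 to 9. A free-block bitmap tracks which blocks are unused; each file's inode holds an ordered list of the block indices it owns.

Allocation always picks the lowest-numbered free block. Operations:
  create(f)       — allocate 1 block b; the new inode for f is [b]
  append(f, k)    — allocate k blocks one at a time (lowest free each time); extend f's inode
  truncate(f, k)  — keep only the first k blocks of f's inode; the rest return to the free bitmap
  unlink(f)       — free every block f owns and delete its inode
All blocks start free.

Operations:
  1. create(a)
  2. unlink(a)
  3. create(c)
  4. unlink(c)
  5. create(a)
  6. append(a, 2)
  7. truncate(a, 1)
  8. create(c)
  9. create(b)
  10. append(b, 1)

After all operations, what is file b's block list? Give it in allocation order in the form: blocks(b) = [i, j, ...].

create(a): bitmap=F......... | a=[0]
unlink(a): bitmap=.......... | 
create(c): bitmap=F......... | c=[0]
unlink(c): bitmap=.......... | 
create(a): bitmap=F......... | a=[0]
append(a, 2): bitmap=FFF....... | a=[0, 1, 2]
truncate(a, 1): bitmap=F......... | a=[0]
create(c): bitmap=FF........ | a=[0] c=[1]
create(b): bitmap=FFF....... | a=[0] b=[2] c=[1]
append(b, 1): bitmap=FFFF...... | a=[0] b=[2, 3] c=[1]

blocks(b) = [2, 3]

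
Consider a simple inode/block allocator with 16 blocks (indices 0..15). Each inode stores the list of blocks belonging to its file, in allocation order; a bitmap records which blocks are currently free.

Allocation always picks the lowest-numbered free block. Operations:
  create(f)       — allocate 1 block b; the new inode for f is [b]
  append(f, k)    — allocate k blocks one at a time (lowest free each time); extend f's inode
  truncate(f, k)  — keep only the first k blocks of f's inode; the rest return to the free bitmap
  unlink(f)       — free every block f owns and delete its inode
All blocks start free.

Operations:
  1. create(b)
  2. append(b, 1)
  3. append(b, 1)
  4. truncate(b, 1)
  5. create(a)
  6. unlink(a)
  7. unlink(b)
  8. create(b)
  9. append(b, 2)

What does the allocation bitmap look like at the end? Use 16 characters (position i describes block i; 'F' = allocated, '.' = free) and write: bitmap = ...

create(b): bitmap=F............... | b=[0]
append(b, 1): bitmap=FF.............. | b=[0, 1]
append(b, 1): bitmap=FFF............. | b=[0, 1, 2]
truncate(b, 1): bitmap=F............... | b=[0]
create(a): bitmap=FF.............. | a=[1] b=[0]
unlink(a): bitmap=F............... | b=[0]
unlink(b): bitmap=................ | 
create(b): bitmap=F............... | b=[0]
append(b, 2): bitmap=FFF............. | b=[0, 1, 2]

bitmap = FFF.............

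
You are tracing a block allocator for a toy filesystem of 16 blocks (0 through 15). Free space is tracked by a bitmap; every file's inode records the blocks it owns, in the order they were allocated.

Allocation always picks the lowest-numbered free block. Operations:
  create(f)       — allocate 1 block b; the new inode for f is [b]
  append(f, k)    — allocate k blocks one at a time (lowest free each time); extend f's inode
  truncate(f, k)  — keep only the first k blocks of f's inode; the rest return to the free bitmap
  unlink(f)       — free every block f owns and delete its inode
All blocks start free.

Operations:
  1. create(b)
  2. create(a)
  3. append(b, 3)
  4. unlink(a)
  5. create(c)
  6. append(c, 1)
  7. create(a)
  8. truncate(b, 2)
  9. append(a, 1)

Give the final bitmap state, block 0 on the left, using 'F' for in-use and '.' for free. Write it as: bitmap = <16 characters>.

create(b): bitmap=F............... | b=[0]
create(a): bitmap=FF.............. | a=[1] b=[0]
append(b, 3): bitmap=FFFFF........... | a=[1] b=[0, 2, 3, 4]
unlink(a): bitmap=F.FFF........... | b=[0, 2, 3, 4]
create(c): bitmap=FFFFF........... | b=[0, 2, 3, 4] c=[1]
append(c, 1): bitmap=FFFFFF.......... | b=[0, 2, 3, 4] c=[1, 5]
create(a): bitmap=FFFFFFF......... | a=[6] b=[0, 2, 3, 4] c=[1, 5]
truncate(b, 2): bitmap=FFF..FF......... | a=[6] b=[0, 2] c=[1, 5]
append(a, 1): bitmap=FFFF.FF......... | a=[6, 3] b=[0, 2] c=[1, 5]

bitmap = FFFF.FF.........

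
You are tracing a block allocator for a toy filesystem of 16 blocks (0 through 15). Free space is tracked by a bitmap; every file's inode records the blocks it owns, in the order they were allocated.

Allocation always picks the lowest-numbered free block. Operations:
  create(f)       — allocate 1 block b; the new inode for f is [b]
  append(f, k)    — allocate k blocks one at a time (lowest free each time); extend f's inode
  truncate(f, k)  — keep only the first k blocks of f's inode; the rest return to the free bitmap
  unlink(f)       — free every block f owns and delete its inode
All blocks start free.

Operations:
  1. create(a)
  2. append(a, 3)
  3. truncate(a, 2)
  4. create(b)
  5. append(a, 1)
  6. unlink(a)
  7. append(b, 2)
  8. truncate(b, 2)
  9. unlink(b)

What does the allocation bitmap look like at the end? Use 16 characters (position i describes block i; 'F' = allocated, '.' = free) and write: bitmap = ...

bitmap = ................

after create(a) → a:[0]  free=[F...............]
after append(a, 3) → a:[0, 1, 2, 3]  free=[FFFF............]
after truncate(a, 2) → a:[0, 1]  free=[FF..............]
after create(b) → a:[0, 1], b:[2]  free=[FFF.............]
after append(a, 1) → a:[0, 1, 3], b:[2]  free=[FFFF............]
after unlink(a) → b:[2]  free=[..F.............]
after append(b, 2) → b:[2, 0, 1]  free=[FFF.............]
after truncate(b, 2) → b:[2, 0]  free=[F.F.............]
after unlink(b) →   free=[................]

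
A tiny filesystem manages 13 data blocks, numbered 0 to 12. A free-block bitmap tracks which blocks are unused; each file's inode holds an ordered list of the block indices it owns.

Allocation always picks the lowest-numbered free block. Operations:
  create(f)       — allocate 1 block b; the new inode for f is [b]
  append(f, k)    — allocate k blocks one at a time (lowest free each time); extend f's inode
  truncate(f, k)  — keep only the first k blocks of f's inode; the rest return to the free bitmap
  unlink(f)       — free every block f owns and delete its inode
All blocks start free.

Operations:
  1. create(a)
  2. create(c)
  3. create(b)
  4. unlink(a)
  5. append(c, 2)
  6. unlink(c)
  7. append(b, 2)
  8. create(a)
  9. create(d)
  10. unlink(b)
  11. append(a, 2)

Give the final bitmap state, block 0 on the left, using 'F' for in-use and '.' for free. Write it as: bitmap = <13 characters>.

[1] create(a) — a=0 (map F............)
[2] create(c) — a=0 c=1 (map FF...........)
[3] create(b) — a=0 b=2 c=1 (map FFF..........)
[4] unlink(a) — b=2 c=1 (map .FF..........)
[5] append(c, 2) — b=2 c=1,0,3 (map FFFF.........)
[6] unlink(c) — b=2 (map ..F..........)
[7] append(b, 2) — b=2,0,1 (map FFF..........)
[8] create(a) — a=3 b=2,0,1 (map FFFF.........)
[9] create(d) — a=3 b=2,0,1 d=4 (map FFFFF........)
[10] unlink(b) — a=3 d=4 (map ...FF........)
[11] append(a, 2) — a=3,0,1 d=4 (map FF.FF........)

bitmap = FF.FF........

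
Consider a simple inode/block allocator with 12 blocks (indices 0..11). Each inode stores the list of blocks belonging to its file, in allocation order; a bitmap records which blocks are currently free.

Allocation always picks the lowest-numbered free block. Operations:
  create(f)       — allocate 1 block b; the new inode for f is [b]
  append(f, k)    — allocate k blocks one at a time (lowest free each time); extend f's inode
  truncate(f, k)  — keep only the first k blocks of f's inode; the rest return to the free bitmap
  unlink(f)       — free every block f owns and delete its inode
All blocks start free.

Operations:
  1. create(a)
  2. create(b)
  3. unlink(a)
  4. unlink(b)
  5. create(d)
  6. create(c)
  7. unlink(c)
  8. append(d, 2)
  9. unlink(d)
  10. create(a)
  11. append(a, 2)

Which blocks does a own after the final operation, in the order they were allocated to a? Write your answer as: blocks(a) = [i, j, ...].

  1. create(a)  ⇒  F...........  {a→[0]}
  2. create(b)  ⇒  FF..........  {a→[0]; b→[1]}
  3. unlink(a)  ⇒  .F..........  {b→[1]}
  4. unlink(b)  ⇒  ............  {}
  5. create(d)  ⇒  F...........  {d→[0]}
  6. create(c)  ⇒  FF..........  {c→[1]; d→[0]}
  7. unlink(c)  ⇒  F...........  {d→[0]}
  8. append(d, 2)  ⇒  FFF.........  {d→[0, 1, 2]}
  9. unlink(d)  ⇒  ............  {}
  10. create(a)  ⇒  F...........  {a→[0]}
  11. append(a, 2)  ⇒  FFF.........  {a→[0, 1, 2]}

blocks(a) = [0, 1, 2]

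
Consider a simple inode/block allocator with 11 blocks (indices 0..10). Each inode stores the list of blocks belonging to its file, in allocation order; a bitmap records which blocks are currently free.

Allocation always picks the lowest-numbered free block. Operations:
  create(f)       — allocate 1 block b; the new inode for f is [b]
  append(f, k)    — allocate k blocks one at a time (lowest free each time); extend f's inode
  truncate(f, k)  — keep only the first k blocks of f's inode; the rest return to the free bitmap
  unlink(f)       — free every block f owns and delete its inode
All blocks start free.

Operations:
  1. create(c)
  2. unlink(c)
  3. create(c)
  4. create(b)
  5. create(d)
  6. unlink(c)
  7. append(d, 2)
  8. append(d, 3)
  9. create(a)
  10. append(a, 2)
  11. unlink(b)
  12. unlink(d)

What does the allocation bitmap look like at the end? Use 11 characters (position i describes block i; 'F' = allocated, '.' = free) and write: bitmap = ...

bitmap = .......FFF.

after create(c) → c:[0]  free=[F..........]
after unlink(c) →   free=[...........]
after create(c) → c:[0]  free=[F..........]
after create(b) → b:[1], c:[0]  free=[FF.........]
after create(d) → b:[1], c:[0], d:[2]  free=[FFF........]
after unlink(c) → b:[1], d:[2]  free=[.FF........]
after append(d, 2) → b:[1], d:[2, 0, 3]  free=[FFFF.......]
after append(d, 3) → b:[1], d:[2, 0, 3, 4, 5, 6]  free=[FFFFFFF....]
after create(a) → a:[7], b:[1], d:[2, 0, 3, 4, 5, 6]  free=[FFFFFFFF...]
after append(a, 2) → a:[7, 8, 9], b:[1], d:[2, 0, 3, 4, 5, 6]  free=[FFFFFFFFFF.]
after unlink(b) → a:[7, 8, 9], d:[2, 0, 3, 4, 5, 6]  free=[F.FFFFFFFF.]
after unlink(d) → a:[7, 8, 9]  free=[.......FFF.]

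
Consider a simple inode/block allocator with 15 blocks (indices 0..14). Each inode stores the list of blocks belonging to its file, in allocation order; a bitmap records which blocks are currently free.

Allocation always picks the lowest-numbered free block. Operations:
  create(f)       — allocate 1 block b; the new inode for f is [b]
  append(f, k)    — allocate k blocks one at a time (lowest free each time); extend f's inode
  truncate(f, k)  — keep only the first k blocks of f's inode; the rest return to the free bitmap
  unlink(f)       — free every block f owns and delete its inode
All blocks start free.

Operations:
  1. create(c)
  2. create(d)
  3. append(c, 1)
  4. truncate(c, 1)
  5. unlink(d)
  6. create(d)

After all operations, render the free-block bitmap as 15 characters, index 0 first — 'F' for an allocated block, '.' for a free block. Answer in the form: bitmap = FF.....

create(c): bitmap=F.............. | c=[0]
create(d): bitmap=FF............. | c=[0] d=[1]
append(c, 1): bitmap=FFF............ | c=[0, 2] d=[1]
truncate(c, 1): bitmap=FF............. | c=[0] d=[1]
unlink(d): bitmap=F.............. | c=[0]
create(d): bitmap=FF............. | c=[0] d=[1]

bitmap = FF.............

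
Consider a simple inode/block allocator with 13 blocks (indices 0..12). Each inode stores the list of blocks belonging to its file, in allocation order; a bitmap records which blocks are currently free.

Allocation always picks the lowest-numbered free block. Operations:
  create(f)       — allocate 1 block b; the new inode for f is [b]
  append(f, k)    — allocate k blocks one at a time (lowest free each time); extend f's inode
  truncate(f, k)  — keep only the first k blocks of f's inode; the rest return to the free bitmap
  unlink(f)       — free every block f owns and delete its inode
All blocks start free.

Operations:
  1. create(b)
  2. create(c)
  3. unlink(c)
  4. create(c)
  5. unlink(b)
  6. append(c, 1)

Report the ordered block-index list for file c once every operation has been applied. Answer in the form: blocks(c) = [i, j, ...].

blocks(c) = [1, 0]

after create(b) → b:[0]  free=[F............]
after create(c) → b:[0], c:[1]  free=[FF...........]
after unlink(c) → b:[0]  free=[F............]
after create(c) → b:[0], c:[1]  free=[FF...........]
after unlink(b) → c:[1]  free=[.F...........]
after append(c, 1) → c:[1, 0]  free=[FF...........]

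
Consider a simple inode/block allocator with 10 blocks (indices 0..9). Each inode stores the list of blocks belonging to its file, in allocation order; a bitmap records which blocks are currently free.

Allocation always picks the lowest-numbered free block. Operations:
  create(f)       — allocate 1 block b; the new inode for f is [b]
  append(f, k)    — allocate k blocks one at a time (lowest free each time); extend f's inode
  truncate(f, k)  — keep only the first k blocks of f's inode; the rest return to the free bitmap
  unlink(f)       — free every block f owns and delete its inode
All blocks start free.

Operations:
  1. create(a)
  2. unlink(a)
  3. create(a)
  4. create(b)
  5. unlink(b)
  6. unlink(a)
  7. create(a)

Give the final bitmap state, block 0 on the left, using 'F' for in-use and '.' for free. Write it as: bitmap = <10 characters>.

bitmap = F.........

after create(a) → a:[0]  free=[F.........]
after unlink(a) →   free=[..........]
after create(a) → a:[0]  free=[F.........]
after create(b) → a:[0], b:[1]  free=[FF........]
after unlink(b) → a:[0]  free=[F.........]
after unlink(a) →   free=[..........]
after create(a) → a:[0]  free=[F.........]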